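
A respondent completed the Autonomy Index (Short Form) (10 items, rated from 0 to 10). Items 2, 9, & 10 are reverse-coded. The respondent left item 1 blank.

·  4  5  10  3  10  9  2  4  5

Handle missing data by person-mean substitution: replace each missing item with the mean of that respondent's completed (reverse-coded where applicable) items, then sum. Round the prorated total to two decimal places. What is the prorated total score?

Reverse-coded (on a 0–10 scale, reversed = 10 − raw):
  item 2: 10 − 4 = 6
  item 9: 10 − 4 = 6
  item 10: 10 − 5 = 5
Completed scored items (9 of 10): 6, 5, 10, 3, 10, 9, 2, 6, 5; sum = 56.
Person mean = 56 / 9 ≈ 6.2222
Prorated total = (56 / 9) × 10 = 62.22 (to 2 dp)

62.22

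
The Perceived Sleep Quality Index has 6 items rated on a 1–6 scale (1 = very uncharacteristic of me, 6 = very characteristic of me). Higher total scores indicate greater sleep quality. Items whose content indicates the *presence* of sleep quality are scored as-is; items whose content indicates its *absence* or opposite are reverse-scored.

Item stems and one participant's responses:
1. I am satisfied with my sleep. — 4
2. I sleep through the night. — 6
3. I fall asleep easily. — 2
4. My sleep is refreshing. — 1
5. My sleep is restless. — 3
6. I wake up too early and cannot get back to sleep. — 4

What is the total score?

20

Items 5, 6 describe the absence/opposite of sleep quality → reverse-score.
reverse-coded value = 7 − response.
  item 1: 4
  item 2: 6
  item 3: 2
  item 4: 1
  item 5: 7 − 3 = 4
  item 6: 7 − 4 = 3
Total = 4 + 6 + 2 + 1 + 4 + 3 = 20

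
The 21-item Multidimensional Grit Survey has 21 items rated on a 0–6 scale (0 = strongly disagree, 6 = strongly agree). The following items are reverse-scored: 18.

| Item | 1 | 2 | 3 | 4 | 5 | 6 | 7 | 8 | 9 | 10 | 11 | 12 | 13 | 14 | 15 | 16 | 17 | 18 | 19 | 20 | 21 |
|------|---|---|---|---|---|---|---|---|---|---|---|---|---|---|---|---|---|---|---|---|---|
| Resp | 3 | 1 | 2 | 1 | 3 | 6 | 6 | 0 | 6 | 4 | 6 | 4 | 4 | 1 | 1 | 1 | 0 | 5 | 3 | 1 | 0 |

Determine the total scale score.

54

Raw sum = 58. Reverse-scored items: 18; their raw sum = 5.
Each reversal replaces raw with 6 − raw, changing the total by 6 − 2·raw per item.
Total = 58 + 1·6 − 2·5 = 58 + 6 − 10 = 54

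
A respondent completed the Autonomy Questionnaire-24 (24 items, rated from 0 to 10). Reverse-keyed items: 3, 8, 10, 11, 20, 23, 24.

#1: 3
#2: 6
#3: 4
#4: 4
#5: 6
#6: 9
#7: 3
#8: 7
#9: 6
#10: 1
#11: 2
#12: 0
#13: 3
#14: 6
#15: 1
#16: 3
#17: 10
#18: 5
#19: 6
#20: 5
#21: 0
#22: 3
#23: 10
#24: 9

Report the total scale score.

Reverse-keyed items use 10 − raw:
  item 3: 10 − 4 = 6
  item 8: 10 − 7 = 3
  item 10: 10 − 1 = 9
  item 11: 10 − 2 = 8
  item 20: 10 − 5 = 5
  item 23: 10 − 10 = 0
  item 24: 10 − 9 = 1
Scored responses: 3, 6, 6, 4, 6, 9, 3, 3, 6, 9, 8, 0, 3, 6, 1, 3, 10, 5, 6, 5, 0, 3, 0, 1
Total = 3 + 6 + 6 + 4 + 6 + 9 + 3 + 3 + 6 + 9 + 8 + 0 + 3 + 6 + 1 + 3 + 10 + 5 + 6 + 5 + 0 + 3 + 0 + 1 = 106

106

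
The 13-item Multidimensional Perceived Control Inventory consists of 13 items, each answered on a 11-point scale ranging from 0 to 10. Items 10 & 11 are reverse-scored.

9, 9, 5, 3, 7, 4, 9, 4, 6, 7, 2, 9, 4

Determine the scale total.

Raw sum = 78. Reverse-scored items: 10, 11; their raw sum = 9.
Each reversal replaces raw with 10 − raw, changing the total by 10 − 2·raw per item.
Total = 78 + 2·10 − 2·9 = 78 + 20 − 18 = 80

80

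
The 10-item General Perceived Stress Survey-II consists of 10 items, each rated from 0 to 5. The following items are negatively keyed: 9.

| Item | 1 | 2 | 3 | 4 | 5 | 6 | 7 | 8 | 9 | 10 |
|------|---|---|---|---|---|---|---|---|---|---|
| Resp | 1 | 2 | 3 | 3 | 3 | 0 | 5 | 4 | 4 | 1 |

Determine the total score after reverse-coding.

Reversing item 9 with 5 − raw:
Total = 1 + 2 + 3 + 3 + 3 + 0 + 5 + 4 + (5−4) + 1
      = 1 + 2 + 3 + 3 + 3 + 0 + 5 + 4 + 1 + 1 = 23

23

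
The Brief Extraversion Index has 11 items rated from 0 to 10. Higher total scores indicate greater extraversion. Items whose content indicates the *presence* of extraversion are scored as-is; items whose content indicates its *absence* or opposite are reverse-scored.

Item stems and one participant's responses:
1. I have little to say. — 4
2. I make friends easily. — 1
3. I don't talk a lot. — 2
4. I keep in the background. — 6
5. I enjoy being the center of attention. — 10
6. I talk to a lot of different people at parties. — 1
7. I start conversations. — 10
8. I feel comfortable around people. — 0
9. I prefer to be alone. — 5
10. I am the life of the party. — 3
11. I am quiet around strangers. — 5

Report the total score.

53

Items 1, 3, 4, 9, 11 describe the absence/opposite of extraversion → reverse-score.
reverse-coded value = 10 − response.
  item 1: 10 − 4 = 6
  item 2: 1
  item 3: 10 − 2 = 8
  item 4: 10 − 6 = 4
  item 5: 10
  item 6: 1
  item 7: 10
  item 8: 0
  item 9: 10 − 5 = 5
  item 10: 3
  item 11: 10 − 5 = 5
Total = 6 + 1 + 8 + 4 + 10 + 1 + 10 + 0 + 5 + 3 + 5 = 53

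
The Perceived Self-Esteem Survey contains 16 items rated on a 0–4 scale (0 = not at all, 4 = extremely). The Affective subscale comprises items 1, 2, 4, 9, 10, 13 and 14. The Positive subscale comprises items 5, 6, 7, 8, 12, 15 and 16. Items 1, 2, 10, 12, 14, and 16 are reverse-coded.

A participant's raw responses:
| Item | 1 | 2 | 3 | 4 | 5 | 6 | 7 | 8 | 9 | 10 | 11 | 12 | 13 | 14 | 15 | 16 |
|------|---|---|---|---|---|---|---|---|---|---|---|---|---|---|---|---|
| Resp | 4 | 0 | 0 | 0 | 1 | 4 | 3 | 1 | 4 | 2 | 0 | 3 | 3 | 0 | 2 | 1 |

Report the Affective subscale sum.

Affective items: 1, 2, 4, 9, 10, 13, 14.
Of these, items 1, 2, 10 and 14 are reverse-coded; on a 0–4 scale, reversed = 4 − raw.
  item 1: 4 − 4 = 0
  item 2: 4 − 0 = 4
  item 4: 0
  item 9: 4
  item 10: 4 − 2 = 2
  item 13: 3
  item 14: 4 − 0 = 4
Sum = 0 + 4 + 0 + 4 + 2 + 3 + 4 = 17

17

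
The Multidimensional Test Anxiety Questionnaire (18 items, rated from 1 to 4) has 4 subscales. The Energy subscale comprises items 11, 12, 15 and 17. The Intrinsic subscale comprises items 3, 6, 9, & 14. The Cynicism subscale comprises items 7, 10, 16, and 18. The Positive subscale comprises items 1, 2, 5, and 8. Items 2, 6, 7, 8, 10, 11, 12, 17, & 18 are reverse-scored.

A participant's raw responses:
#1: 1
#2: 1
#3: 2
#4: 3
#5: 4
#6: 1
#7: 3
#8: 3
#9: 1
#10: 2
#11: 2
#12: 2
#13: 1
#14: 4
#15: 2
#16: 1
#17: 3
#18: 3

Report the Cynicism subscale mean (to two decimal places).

2.00

Cynicism items: 7, 10, 16, 18.
Of these, items 7, 10, and 18 are reverse-scored; reversed = (1+4) − raw = 5 − raw.
  item 7: 5 − 3 = 2
  item 10: 5 − 2 = 3
  item 16: 1
  item 18: 5 − 3 = 2
Sum = 2 + 3 + 1 + 2 = 8
Mean = 8 / 4 = 2.00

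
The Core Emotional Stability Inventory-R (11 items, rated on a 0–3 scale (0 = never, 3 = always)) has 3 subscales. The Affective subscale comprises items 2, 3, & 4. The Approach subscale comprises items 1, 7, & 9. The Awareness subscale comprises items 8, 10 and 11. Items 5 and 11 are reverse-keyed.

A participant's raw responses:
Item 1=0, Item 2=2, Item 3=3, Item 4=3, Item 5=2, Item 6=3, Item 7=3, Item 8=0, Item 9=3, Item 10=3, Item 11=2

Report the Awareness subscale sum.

Awareness items: 8, 10, 11.
Of these, item 11 is reverse-keyed; reverse-coded value = 3 − response.
  item 8: 0
  item 10: 3
  item 11: 3 − 2 = 1
Sum = 0 + 3 + 1 = 4

4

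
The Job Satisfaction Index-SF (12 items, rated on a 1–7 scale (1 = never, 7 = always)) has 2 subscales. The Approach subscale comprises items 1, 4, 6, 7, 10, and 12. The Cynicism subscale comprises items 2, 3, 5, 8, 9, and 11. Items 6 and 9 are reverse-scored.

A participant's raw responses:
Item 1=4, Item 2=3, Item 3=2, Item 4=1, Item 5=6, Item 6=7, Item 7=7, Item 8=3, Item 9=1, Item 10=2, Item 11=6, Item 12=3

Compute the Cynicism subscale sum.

27

Cynicism items: 2, 3, 5, 8, 9, 11.
Of these, item 9 is reverse-scored; reverse-coded value = 8 − response.
  item 2: 3
  item 3: 2
  item 5: 6
  item 8: 3
  item 9: 8 − 1 = 7
  item 11: 6
Sum = 3 + 2 + 6 + 3 + 7 + 6 = 27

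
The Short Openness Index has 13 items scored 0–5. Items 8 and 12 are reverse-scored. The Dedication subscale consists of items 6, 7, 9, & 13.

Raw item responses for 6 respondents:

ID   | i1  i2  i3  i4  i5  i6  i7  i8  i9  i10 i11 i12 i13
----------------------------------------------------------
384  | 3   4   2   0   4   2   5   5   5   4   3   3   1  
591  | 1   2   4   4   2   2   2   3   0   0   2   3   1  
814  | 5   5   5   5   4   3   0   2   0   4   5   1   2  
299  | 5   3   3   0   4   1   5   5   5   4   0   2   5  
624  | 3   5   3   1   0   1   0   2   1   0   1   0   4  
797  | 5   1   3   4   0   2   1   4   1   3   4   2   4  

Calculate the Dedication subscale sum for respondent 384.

13

Respondent 384 raw: 3, 4, 2, 0, 4, 2, 5, 5, 5, 4, 3, 3, 1.
Dedication items: 6, 7, 9, 13.
Reverse-coded (reverse-coded value = 5 − response):
  item 6: 2
  item 7: 5
  item 9: 5
  item 13: 1
Sum = 2 + 5 + 5 + 1 = 13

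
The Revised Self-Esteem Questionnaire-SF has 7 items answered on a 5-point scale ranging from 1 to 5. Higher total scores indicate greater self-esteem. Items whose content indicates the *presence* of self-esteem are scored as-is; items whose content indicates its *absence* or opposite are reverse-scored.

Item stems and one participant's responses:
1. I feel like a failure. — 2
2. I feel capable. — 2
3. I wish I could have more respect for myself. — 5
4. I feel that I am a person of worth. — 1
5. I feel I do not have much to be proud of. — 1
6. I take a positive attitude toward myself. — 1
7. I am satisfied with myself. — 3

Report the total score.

Items 1, 3, 5 describe the absence/opposite of self-esteem → reverse-score.
reverse-coded value = 6 − response.
  item 1: 6 − 2 = 4
  item 2: 2
  item 3: 6 − 5 = 1
  item 4: 1
  item 5: 6 − 1 = 5
  item 6: 1
  item 7: 3
Total = 4 + 2 + 1 + 1 + 5 + 1 + 3 = 17

17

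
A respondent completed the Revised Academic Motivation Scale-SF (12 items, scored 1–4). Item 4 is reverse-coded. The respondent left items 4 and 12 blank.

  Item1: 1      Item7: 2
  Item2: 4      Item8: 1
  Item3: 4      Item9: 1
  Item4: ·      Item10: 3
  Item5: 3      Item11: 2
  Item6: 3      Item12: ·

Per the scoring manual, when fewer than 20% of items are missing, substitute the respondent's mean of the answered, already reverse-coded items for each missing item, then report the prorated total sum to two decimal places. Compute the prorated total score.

Reverse-coded (reverse-coded value = 5 − response):
Completed scored items (10 of 12): 1, 4, 4, 3, 3, 2, 1, 1, 3, 2; sum = 24.
Person mean = 24 / 10 ≈ 2.4000
Prorated total = (24 / 10) × 12 = 28.80 (to 2 dp)

28.80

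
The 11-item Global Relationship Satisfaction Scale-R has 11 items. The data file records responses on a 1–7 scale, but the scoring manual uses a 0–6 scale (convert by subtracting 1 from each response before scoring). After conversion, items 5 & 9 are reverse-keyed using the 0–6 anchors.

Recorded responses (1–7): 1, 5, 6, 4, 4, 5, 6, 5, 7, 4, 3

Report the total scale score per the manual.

33

Convert to 0–6: 0, 4, 5, 3, 3, 4, 5, 4, 6, 3, 2
Reverse-coded (on a 0–6 scale, reversed = 6 − raw):
  item 5: 6 − 3 = 3
  item 9: 6 − 6 = 0
Scored: 0, 4, 5, 3, 3, 4, 5, 4, 0, 3, 2
Total = 33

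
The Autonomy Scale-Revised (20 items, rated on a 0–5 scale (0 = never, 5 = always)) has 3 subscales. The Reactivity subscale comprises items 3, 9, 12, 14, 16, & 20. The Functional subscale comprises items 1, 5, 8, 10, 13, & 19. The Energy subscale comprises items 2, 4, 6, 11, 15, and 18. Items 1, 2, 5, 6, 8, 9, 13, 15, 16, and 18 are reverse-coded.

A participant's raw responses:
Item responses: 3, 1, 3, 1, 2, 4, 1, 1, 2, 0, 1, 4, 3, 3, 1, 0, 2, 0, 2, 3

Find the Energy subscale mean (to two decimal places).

Energy items: 2, 4, 6, 11, 15, 18.
Of these, items 2, 6, 15 and 18 are reverse-coded; reversed = (0+5) − raw = 5 − raw.
  item 2: 5 − 1 = 4
  item 4: 1
  item 6: 5 − 4 = 1
  item 11: 1
  item 15: 5 − 1 = 4
  item 18: 5 − 0 = 5
Sum = 4 + 1 + 1 + 1 + 4 + 5 = 16
Mean = 16 / 6 = 2.67

2.67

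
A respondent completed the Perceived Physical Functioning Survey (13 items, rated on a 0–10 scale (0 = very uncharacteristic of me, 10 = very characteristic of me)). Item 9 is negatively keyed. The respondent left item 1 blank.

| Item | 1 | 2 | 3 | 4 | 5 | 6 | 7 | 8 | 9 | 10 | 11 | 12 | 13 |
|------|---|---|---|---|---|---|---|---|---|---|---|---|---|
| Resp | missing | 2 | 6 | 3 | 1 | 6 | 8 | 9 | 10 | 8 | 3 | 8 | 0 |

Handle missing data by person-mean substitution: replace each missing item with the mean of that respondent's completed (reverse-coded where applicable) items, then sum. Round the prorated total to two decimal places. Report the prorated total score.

58.50

Reverse-coded (reversed = (0+10) − raw = 10 − raw):
  item 9: 10 − 10 = 0
Completed scored items (12 of 13): 2, 6, 3, 1, 6, 8, 9, 0, 8, 3, 8, 0; sum = 54.
Person mean = 54 / 12 ≈ 4.5000
Prorated total = (54 / 12) × 13 = 58.50 (to 2 dp)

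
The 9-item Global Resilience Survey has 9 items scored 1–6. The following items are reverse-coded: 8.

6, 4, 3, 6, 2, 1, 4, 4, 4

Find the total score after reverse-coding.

Raw sum = 34. Reverse-coded items: 8; their raw sum = 4.
Each reversal replaces raw with 7 − raw, changing the total by 7 − 2·raw per item.
Total = 34 + 1·7 − 2·4 = 34 + 7 − 8 = 33

33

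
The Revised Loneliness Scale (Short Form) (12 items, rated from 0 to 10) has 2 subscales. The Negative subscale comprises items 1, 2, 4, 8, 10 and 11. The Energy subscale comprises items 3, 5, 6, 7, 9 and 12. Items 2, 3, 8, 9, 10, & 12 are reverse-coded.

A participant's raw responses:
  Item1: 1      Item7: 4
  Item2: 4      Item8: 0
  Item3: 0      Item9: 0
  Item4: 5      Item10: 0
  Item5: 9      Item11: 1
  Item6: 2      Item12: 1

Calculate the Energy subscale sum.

44

Energy items: 3, 5, 6, 7, 9, 12.
Of these, items 3, 9, & 12 are reverse-coded; reverse-coded value = 10 − response.
  item 3: 10 − 0 = 10
  item 5: 9
  item 6: 2
  item 7: 4
  item 9: 10 − 0 = 10
  item 12: 10 − 1 = 9
Sum = 10 + 9 + 2 + 4 + 10 + 9 = 44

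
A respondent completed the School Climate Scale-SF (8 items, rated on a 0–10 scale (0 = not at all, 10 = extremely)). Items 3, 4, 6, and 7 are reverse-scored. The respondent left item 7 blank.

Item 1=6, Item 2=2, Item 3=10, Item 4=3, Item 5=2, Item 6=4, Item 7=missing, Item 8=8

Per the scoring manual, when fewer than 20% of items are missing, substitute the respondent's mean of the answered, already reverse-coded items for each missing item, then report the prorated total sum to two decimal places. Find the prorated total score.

Reverse-coded (reverse-coded value = 10 − response):
  item 3: 10 − 10 = 0
  item 4: 10 − 3 = 7
  item 6: 10 − 4 = 6
Completed scored items (7 of 8): 6, 2, 0, 7, 2, 6, 8; sum = 31.
Person mean = 31 / 7 ≈ 4.4286
Prorated total = (31 / 7) × 8 = 35.43 (to 2 dp)

35.43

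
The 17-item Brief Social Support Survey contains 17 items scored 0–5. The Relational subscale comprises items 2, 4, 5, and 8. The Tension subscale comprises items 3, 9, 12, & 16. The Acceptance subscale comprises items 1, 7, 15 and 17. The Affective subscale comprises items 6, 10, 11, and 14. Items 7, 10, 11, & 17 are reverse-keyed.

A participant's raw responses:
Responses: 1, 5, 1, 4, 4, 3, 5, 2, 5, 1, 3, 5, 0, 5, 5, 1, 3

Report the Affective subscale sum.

Affective items: 6, 10, 11, 14.
Of these, items 10 & 11 are reverse-keyed; reversed = (0+5) − raw = 5 − raw.
  item 6: 3
  item 10: 5 − 1 = 4
  item 11: 5 − 3 = 2
  item 14: 5
Sum = 3 + 4 + 2 + 5 = 14

14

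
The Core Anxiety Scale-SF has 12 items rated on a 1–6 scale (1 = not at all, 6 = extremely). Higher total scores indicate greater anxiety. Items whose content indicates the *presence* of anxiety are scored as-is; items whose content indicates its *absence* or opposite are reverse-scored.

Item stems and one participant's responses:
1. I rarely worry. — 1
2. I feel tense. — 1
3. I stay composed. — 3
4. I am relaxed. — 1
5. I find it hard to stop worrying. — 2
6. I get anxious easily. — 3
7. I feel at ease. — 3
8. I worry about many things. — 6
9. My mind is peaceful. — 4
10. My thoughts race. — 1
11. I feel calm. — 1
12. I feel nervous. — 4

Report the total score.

Items 1, 3, 4, 7, 9, 11 describe the absence/opposite of anxiety → reverse-score.
reversed = (1+6) − raw = 7 − raw.
  item 1: 7 − 1 = 6
  item 2: 1
  item 3: 7 − 3 = 4
  item 4: 7 − 1 = 6
  item 5: 2
  item 6: 3
  item 7: 7 − 3 = 4
  item 8: 6
  item 9: 7 − 4 = 3
  item 10: 1
  item 11: 7 − 1 = 6
  item 12: 4
Total = 6 + 1 + 4 + 6 + 2 + 3 + 4 + 6 + 3 + 1 + 6 + 4 = 46

46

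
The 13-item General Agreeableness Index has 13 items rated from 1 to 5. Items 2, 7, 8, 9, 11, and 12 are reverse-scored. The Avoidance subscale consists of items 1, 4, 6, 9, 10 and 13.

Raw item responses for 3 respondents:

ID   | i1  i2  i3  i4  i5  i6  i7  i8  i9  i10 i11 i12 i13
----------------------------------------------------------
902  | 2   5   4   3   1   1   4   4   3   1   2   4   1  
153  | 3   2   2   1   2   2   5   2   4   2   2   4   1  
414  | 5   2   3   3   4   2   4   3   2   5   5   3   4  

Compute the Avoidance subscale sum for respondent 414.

23

Respondent 414 raw: 5, 2, 3, 3, 4, 2, 4, 3, 2, 5, 5, 3, 4.
Avoidance items: 1, 4, 6, 9, 10, 13.
Reverse-coded (reversed = (1+5) − raw = 6 − raw):
  item 1: 5
  item 4: 3
  item 6: 2
  item 9: 6 − 2 = 4
  item 10: 5
  item 13: 4
Sum = 5 + 3 + 2 + 4 + 5 + 4 = 23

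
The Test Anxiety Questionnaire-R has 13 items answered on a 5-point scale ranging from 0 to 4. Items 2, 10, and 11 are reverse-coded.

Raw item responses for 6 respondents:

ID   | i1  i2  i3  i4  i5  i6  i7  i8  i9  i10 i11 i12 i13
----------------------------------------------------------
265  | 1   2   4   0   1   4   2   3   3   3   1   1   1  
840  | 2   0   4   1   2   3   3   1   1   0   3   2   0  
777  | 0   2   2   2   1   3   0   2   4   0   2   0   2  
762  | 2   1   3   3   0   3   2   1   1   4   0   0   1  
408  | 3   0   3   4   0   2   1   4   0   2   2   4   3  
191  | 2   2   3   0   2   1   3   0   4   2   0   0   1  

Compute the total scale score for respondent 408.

32

Respondent 408 raw: 3, 0, 3, 4, 0, 2, 1, 4, 0, 2, 2, 4, 3.
Reverse-coded (reverse-coded value = 4 − response):
  item 1: 3
  item 2: 4 − 0 = 4
  item 3: 3
  item 4: 4
  item 5: 0
  item 6: 2
  item 7: 1
  item 8: 4
  item 9: 0
  item 10: 4 − 2 = 2
  item 11: 4 − 2 = 2
  item 12: 4
  item 13: 3
Sum = 3 + 4 + 3 + 4 + 0 + 2 + 1 + 4 + 0 + 2 + 2 + 4 + 3 = 32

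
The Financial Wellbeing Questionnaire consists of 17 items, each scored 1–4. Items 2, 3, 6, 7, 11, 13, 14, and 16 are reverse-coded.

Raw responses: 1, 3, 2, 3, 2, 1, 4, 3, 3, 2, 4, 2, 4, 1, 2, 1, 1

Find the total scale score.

39

Reversing items 2, 3, 6, 7, 11, 13, 14, and 16 with 5 − raw:
Total = 1 + (5−3) + (5−2) + 3 + 2 + (5−1) + (5−4) + 3 + 3 + 2 + (5−4) + 2 + (5−4) + (5−1) + 2 + (5−1) + 1
      = 1 + 2 + 3 + 3 + 2 + 4 + 1 + 3 + 3 + 2 + 1 + 2 + 1 + 4 + 2 + 4 + 1 = 39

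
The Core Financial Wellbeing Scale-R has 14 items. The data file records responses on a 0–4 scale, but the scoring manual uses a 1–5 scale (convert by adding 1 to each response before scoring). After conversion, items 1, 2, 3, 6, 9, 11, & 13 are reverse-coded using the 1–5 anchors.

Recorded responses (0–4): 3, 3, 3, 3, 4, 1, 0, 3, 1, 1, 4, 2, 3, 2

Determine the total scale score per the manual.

Convert to 1–5: 4, 4, 4, 4, 5, 2, 1, 4, 2, 2, 5, 3, 4, 3
Reverse-coded (on a 1–5 scale, reversed = 6 − raw):
  item 1: 6 − 4 = 2
  item 2: 6 − 4 = 2
  item 3: 6 − 4 = 2
  item 6: 6 − 2 = 4
  item 9: 6 − 2 = 4
  item 11: 6 − 5 = 1
  item 13: 6 − 4 = 2
Scored: 2, 2, 2, 4, 5, 4, 1, 4, 4, 2, 1, 3, 2, 3
Total = 39

39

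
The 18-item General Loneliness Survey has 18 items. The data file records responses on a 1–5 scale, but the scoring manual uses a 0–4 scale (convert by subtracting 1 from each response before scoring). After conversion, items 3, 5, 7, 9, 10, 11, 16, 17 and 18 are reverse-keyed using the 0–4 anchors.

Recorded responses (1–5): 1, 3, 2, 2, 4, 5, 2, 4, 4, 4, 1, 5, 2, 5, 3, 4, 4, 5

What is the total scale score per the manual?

36

Convert to 0–4: 0, 2, 1, 1, 3, 4, 1, 3, 3, 3, 0, 4, 1, 4, 2, 3, 3, 4
Reverse-coded (reversed = (0+4) − raw = 4 − raw):
  item 3: 4 − 1 = 3
  item 5: 4 − 3 = 1
  item 7: 4 − 1 = 3
  item 9: 4 − 3 = 1
  item 10: 4 − 3 = 1
  item 11: 4 − 0 = 4
  item 16: 4 − 3 = 1
  item 17: 4 − 3 = 1
  item 18: 4 − 4 = 0
Scored: 0, 2, 3, 1, 1, 4, 3, 3, 1, 1, 4, 4, 1, 4, 2, 1, 1, 0
Total = 36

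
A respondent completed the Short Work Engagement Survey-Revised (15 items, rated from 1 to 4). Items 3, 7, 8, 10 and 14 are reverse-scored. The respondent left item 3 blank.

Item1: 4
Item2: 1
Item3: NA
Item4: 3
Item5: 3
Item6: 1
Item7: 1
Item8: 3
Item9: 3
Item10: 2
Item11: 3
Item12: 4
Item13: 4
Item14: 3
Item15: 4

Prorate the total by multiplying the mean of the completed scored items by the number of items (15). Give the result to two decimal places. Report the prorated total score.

43.93

Reverse-coded (reverse-coded value = 5 − response):
  item 7: 5 − 1 = 4
  item 8: 5 − 3 = 2
  item 10: 5 − 2 = 3
  item 14: 5 − 3 = 2
Completed scored items (14 of 15): 4, 1, 3, 3, 1, 4, 2, 3, 3, 3, 4, 4, 2, 4; sum = 41.
Person mean = 41 / 14 ≈ 2.9286
Prorated total = (41 / 14) × 15 = 43.93 (to 2 dp)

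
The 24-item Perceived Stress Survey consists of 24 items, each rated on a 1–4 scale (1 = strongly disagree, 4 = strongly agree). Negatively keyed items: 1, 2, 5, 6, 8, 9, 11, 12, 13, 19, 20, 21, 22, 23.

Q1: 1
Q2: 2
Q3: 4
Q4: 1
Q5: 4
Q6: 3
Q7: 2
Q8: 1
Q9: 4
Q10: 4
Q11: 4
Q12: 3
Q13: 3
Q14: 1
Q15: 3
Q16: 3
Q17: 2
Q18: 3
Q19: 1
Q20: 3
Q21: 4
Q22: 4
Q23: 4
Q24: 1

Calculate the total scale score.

Reverse-coded items (on a 1–4 scale, reversed = 5 − raw):
  item 1: 5 − 1 = 4
  item 2: 5 − 2 = 3
  item 5: 5 − 4 = 1
  item 6: 5 − 3 = 2
  item 8: 5 − 1 = 4
  item 9: 5 − 4 = 1
  item 11: 5 − 4 = 1
  item 12: 5 − 3 = 2
  item 13: 5 − 3 = 2
  item 19: 5 − 1 = 4
  item 20: 5 − 3 = 2
  item 21: 5 − 4 = 1
  item 22: 5 − 4 = 1
  item 23: 5 − 4 = 1
Scored responses: 4, 3, 4, 1, 1, 2, 2, 4, 1, 4, 1, 2, 2, 1, 3, 3, 2, 3, 4, 2, 1, 1, 1, 1
Total = 4 + 3 + 4 + 1 + 1 + 2 + 2 + 4 + 1 + 4 + 1 + 2 + 2 + 1 + 3 + 3 + 2 + 3 + 4 + 2 + 1 + 1 + 1 + 1 = 53

53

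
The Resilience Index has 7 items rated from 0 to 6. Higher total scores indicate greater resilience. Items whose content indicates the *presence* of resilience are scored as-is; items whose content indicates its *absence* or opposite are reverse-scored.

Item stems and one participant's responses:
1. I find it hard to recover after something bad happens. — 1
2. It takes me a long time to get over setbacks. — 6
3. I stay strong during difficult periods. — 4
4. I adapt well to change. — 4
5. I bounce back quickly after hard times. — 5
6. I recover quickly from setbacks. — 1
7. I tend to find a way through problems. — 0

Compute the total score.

19

Items 1, 2 describe the absence/opposite of resilience → reverse-score.
reversed = (0+6) − raw = 6 − raw.
  item 1: 6 − 1 = 5
  item 2: 6 − 6 = 0
  item 3: 4
  item 4: 4
  item 5: 5
  item 6: 1
  item 7: 0
Total = 5 + 0 + 4 + 4 + 5 + 1 + 0 = 19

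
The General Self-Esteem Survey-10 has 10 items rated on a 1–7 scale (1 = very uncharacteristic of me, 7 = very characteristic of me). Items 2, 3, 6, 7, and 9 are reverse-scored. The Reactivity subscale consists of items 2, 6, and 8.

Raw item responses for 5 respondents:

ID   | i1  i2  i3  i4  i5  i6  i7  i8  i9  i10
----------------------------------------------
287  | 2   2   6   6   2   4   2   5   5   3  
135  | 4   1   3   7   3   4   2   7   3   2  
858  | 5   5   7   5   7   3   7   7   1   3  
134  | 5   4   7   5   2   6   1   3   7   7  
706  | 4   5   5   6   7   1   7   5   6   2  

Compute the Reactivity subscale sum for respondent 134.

Respondent 134 raw: 5, 4, 7, 5, 2, 6, 1, 3, 7, 7.
Reactivity items: 2, 6, 8.
Reverse-coded (on a 1–7 scale, reversed = 8 − raw):
  item 2: 8 − 4 = 4
  item 6: 8 − 6 = 2
  item 8: 3
Sum = 4 + 2 + 3 = 9

9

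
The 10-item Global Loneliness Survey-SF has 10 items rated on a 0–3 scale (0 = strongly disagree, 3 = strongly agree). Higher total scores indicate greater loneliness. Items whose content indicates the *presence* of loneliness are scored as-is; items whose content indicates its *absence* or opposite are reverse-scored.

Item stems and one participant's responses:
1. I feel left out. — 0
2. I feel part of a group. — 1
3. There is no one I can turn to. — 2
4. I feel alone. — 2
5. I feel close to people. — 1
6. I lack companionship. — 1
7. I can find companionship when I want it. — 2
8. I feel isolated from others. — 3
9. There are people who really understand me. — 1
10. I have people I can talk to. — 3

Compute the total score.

Items 2, 5, 7, 9, 10 describe the absence/opposite of loneliness → reverse-score.
on a 0–3 scale, reversed = 3 − raw.
  item 1: 0
  item 2: 3 − 1 = 2
  item 3: 2
  item 4: 2
  item 5: 3 − 1 = 2
  item 6: 1
  item 7: 3 − 2 = 1
  item 8: 3
  item 9: 3 − 1 = 2
  item 10: 3 − 3 = 0
Total = 0 + 2 + 2 + 2 + 2 + 1 + 1 + 3 + 2 + 0 = 15

15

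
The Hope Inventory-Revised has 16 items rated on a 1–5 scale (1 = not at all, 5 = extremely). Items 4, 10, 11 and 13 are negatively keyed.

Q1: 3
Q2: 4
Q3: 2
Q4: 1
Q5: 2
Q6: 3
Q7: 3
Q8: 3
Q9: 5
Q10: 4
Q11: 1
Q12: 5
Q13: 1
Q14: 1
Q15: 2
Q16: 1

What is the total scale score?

51

Raw sum = 41. Negatively keyed items: 4, 10, 11, 13; their raw sum = 7.
Each reversal replaces raw with 6 − raw, changing the total by 6 − 2·raw per item.
Total = 41 + 4·6 − 2·7 = 41 + 24 − 14 = 51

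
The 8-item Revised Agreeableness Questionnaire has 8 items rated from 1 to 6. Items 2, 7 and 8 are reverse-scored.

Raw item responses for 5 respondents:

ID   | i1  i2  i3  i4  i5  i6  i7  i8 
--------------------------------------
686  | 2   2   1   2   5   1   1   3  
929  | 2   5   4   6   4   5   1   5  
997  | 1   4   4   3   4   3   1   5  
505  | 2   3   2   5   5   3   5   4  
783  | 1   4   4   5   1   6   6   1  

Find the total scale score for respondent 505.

Respondent 505 raw: 2, 3, 2, 5, 5, 3, 5, 4.
Reverse-coded (reverse-coded value = 7 − response):
  item 1: 2
  item 2: 7 − 3 = 4
  item 3: 2
  item 4: 5
  item 5: 5
  item 6: 3
  item 7: 7 − 5 = 2
  item 8: 7 − 4 = 3
Sum = 2 + 4 + 2 + 5 + 5 + 3 + 2 + 3 = 26

26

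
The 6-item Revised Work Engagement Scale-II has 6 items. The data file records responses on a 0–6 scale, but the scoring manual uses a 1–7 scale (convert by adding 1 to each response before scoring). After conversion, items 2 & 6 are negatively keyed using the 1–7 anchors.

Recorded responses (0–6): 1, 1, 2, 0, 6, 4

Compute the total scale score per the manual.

22

Convert to 1–7: 2, 2, 3, 1, 7, 5
Reverse-coded (on a 1–7 scale, reversed = 8 − raw):
  item 2: 8 − 2 = 6
  item 6: 8 − 5 = 3
Scored: 2, 6, 3, 1, 7, 3
Total = 22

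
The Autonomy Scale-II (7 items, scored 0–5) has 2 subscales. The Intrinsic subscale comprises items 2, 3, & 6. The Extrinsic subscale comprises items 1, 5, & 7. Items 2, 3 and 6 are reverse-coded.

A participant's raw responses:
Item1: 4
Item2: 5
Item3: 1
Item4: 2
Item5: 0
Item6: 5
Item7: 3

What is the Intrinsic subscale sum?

4

Intrinsic items: 2, 3, 6.
Of these, items 2, 3 and 6 are reverse-coded; reverse-coded value = 5 − response.
  item 2: 5 − 5 = 0
  item 3: 5 − 1 = 4
  item 6: 5 − 5 = 0
Sum = 0 + 4 + 0 = 4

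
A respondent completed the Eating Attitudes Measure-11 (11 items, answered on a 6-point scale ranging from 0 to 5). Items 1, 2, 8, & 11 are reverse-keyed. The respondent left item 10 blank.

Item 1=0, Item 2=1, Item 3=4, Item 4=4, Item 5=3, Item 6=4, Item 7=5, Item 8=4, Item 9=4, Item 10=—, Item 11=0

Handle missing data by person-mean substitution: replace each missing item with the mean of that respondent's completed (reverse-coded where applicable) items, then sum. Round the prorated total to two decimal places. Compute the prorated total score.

42.90

Reverse-coded (reversed = (0+5) − raw = 5 − raw):
  item 1: 5 − 0 = 5
  item 2: 5 − 1 = 4
  item 8: 5 − 4 = 1
  item 11: 5 − 0 = 5
Completed scored items (10 of 11): 5, 4, 4, 4, 3, 4, 5, 1, 4, 5; sum = 39.
Person mean = 39 / 10 ≈ 3.9000
Prorated total = (39 / 10) × 11 = 42.90 (to 2 dp)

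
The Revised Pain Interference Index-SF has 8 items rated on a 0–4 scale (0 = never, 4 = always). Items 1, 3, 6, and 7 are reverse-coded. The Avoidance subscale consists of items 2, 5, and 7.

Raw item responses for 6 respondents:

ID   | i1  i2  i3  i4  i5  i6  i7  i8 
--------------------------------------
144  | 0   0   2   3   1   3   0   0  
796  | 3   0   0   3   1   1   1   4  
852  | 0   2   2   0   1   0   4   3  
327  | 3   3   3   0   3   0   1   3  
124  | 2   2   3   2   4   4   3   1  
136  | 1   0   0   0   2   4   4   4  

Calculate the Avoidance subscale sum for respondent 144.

Respondent 144 raw: 0, 0, 2, 3, 1, 3, 0, 0.
Avoidance items: 2, 5, 7.
Reverse-coded (reverse-coded value = 4 − response):
  item 2: 0
  item 5: 1
  item 7: 4 − 0 = 4
Sum = 0 + 1 + 4 = 5

5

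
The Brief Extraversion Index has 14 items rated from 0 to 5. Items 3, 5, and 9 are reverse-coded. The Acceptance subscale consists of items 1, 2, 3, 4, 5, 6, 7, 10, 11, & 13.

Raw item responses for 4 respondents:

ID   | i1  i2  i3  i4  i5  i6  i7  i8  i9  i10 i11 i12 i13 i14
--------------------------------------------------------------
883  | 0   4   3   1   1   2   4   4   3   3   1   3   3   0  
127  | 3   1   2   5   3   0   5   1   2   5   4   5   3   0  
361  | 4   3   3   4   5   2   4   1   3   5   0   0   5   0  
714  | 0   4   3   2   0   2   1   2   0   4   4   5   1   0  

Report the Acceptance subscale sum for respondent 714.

25

Respondent 714 raw: 0, 4, 3, 2, 0, 2, 1, 2, 0, 4, 4, 5, 1, 0.
Acceptance items: 1, 2, 3, 4, 5, 6, 7, 10, 11, 13.
Reverse-coded (reversed = (0+5) − raw = 5 − raw):
  item 1: 0
  item 2: 4
  item 3: 5 − 3 = 2
  item 4: 2
  item 5: 5 − 0 = 5
  item 6: 2
  item 7: 1
  item 10: 4
  item 11: 4
  item 13: 1
Sum = 0 + 4 + 2 + 2 + 5 + 2 + 1 + 4 + 4 + 1 = 25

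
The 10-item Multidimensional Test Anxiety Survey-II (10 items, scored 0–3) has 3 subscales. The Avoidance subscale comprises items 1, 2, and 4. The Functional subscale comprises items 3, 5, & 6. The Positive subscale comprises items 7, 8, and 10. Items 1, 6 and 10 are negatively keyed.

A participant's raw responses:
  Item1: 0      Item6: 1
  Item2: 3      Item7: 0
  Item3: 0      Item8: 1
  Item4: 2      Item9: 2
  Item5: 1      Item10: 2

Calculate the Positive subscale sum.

Positive items: 7, 8, 10.
Of these, item 10 is negatively keyed; on a 0–3 scale, reversed = 3 − raw.
  item 7: 0
  item 8: 1
  item 10: 3 − 2 = 1
Sum = 0 + 1 + 1 = 2

2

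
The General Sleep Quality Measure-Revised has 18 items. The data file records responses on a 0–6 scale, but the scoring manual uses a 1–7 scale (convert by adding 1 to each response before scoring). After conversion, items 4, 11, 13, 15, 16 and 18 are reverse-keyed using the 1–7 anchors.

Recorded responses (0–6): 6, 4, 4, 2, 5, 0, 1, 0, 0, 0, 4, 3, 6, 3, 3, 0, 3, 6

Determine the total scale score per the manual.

62

Convert to 1–7: 7, 5, 5, 3, 6, 1, 2, 1, 1, 1, 5, 4, 7, 4, 4, 1, 4, 7
Reverse-coded (on a 1–7 scale, reversed = 8 − raw):
  item 4: 8 − 3 = 5
  item 11: 8 − 5 = 3
  item 13: 8 − 7 = 1
  item 15: 8 − 4 = 4
  item 16: 8 − 1 = 7
  item 18: 8 − 7 = 1
Scored: 7, 5, 5, 5, 6, 1, 2, 1, 1, 1, 3, 4, 1, 4, 4, 7, 4, 1
Total = 62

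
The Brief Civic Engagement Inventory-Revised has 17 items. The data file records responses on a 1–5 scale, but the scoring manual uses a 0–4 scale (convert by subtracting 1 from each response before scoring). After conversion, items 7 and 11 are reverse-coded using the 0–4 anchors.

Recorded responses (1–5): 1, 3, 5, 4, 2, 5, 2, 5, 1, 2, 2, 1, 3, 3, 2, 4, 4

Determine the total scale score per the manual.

Convert to 0–4: 0, 2, 4, 3, 1, 4, 1, 4, 0, 1, 1, 0, 2, 2, 1, 3, 3
Reverse-coded (on a 0–4 scale, reversed = 4 − raw):
  item 7: 4 − 1 = 3
  item 11: 4 − 1 = 3
Scored: 0, 2, 4, 3, 1, 4, 3, 4, 0, 1, 3, 0, 2, 2, 1, 3, 3
Total = 36

36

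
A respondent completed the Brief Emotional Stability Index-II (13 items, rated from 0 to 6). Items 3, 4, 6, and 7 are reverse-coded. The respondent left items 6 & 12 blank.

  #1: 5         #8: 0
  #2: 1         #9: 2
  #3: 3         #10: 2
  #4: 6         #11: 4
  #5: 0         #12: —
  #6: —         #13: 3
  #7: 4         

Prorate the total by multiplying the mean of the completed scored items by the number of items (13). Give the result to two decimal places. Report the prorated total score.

Reverse-coded (on a 0–6 scale, reversed = 6 − raw):
  item 3: 6 − 3 = 3
  item 4: 6 − 6 = 0
  item 7: 6 − 4 = 2
Completed scored items (11 of 13): 5, 1, 3, 0, 0, 2, 0, 2, 2, 4, 3; sum = 22.
Person mean = 22 / 11 ≈ 2.0000
Prorated total = (22 / 11) × 13 = 26.00 (to 2 dp)

26.00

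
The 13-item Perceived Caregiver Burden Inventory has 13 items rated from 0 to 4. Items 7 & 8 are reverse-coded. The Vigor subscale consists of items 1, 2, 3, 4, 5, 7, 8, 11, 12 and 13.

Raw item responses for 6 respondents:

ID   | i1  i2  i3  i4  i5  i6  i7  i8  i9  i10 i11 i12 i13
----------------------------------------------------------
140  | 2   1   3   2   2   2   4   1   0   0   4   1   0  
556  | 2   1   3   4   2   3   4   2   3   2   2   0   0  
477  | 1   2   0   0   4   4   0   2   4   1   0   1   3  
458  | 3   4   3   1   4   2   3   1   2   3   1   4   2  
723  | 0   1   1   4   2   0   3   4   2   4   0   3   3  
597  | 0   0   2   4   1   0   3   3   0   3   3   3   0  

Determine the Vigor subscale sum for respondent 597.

15

Respondent 597 raw: 0, 0, 2, 4, 1, 0, 3, 3, 0, 3, 3, 3, 0.
Vigor items: 1, 2, 3, 4, 5, 7, 8, 11, 12, 13.
Reverse-coded (reverse-coded value = 4 − response):
  item 1: 0
  item 2: 0
  item 3: 2
  item 4: 4
  item 5: 1
  item 7: 4 − 3 = 1
  item 8: 4 − 3 = 1
  item 11: 3
  item 12: 3
  item 13: 0
Sum = 0 + 0 + 2 + 4 + 1 + 1 + 1 + 3 + 3 + 0 = 15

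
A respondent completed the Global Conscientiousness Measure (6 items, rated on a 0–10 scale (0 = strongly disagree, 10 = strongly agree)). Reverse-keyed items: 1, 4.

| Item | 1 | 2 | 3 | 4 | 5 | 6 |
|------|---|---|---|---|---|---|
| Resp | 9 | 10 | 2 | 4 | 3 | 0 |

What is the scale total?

Apply reverse scoring (reverse-coded value = 10 − response):
  item 1: 10 − 9 = 1
  item 4: 10 − 4 = 6
After reverse-coding: 1, 10, 2, 6, 3, 0
Total = 1 + 10 + 2 + 6 + 3 + 0 = 22

22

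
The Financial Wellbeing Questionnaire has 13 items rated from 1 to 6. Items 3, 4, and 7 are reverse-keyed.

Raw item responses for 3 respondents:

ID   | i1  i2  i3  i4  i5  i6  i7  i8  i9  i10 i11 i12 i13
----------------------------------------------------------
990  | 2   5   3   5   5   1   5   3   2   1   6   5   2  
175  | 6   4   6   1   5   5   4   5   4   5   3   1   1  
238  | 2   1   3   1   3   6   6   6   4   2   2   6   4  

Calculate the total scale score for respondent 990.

Respondent 990 raw: 2, 5, 3, 5, 5, 1, 5, 3, 2, 1, 6, 5, 2.
Reverse-coded (reverse-coded value = 7 − response):
  item 1: 2
  item 2: 5
  item 3: 7 − 3 = 4
  item 4: 7 − 5 = 2
  item 5: 5
  item 6: 1
  item 7: 7 − 5 = 2
  item 8: 3
  item 9: 2
  item 10: 1
  item 11: 6
  item 12: 5
  item 13: 2
Sum = 2 + 5 + 4 + 2 + 5 + 1 + 2 + 3 + 2 + 1 + 6 + 5 + 2 = 40

40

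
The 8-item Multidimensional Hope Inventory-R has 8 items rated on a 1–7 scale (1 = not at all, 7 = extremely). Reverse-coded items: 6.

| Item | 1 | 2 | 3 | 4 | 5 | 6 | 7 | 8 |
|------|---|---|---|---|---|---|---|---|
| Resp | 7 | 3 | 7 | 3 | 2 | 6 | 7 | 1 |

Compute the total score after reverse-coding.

32

Reversing item 6 with 8 − raw:
Total = 7 + 3 + 7 + 3 + 2 + (8−6) + 7 + 1
      = 7 + 3 + 7 + 3 + 2 + 2 + 7 + 1 = 32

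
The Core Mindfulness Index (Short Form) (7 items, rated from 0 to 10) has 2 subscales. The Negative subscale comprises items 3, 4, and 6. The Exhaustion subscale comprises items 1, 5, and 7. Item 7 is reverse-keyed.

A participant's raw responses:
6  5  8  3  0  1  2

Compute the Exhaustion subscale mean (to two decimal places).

Exhaustion items: 1, 5, 7.
Of these, item 7 is reverse-keyed; reversed = (0+10) − raw = 10 − raw.
  item 1: 6
  item 5: 0
  item 7: 10 − 2 = 8
Sum = 6 + 0 + 8 = 14
Mean = 14 / 3 = 4.67

4.67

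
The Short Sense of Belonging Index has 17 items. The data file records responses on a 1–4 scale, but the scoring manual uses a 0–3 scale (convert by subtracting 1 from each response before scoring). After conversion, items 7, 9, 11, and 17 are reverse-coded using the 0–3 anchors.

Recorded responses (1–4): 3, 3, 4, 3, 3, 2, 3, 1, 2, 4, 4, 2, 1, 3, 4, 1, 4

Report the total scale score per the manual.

Convert to 0–3: 2, 2, 3, 2, 2, 1, 2, 0, 1, 3, 3, 1, 0, 2, 3, 0, 3
Reverse-coded (reverse-coded value = 3 − response):
  item 7: 3 − 2 = 1
  item 9: 3 − 1 = 2
  item 11: 3 − 3 = 0
  item 17: 3 − 3 = 0
Scored: 2, 2, 3, 2, 2, 1, 1, 0, 2, 3, 0, 1, 0, 2, 3, 0, 0
Total = 24

24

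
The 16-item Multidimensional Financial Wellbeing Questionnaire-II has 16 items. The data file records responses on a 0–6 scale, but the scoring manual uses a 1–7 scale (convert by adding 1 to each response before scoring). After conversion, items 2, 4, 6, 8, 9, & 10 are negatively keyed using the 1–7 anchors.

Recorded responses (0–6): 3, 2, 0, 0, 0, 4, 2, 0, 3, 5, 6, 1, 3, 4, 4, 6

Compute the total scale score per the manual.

67

Convert to 1–7: 4, 3, 1, 1, 1, 5, 3, 1, 4, 6, 7, 2, 4, 5, 5, 7
Reverse-coded (on a 1–7 scale, reversed = 8 − raw):
  item 2: 8 − 3 = 5
  item 4: 8 − 1 = 7
  item 6: 8 − 5 = 3
  item 8: 8 − 1 = 7
  item 9: 8 − 4 = 4
  item 10: 8 − 6 = 2
Scored: 4, 5, 1, 7, 1, 3, 3, 7, 4, 2, 7, 2, 4, 5, 5, 7
Total = 67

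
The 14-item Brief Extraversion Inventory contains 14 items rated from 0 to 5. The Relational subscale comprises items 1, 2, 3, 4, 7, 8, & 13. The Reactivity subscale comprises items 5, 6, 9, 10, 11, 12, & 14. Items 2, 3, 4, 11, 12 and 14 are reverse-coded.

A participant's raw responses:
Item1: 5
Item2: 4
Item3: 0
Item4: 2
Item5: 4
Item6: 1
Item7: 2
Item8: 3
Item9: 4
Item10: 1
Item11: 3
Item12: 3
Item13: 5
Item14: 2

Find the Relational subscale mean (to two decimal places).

Relational items: 1, 2, 3, 4, 7, 8, 13.
Of these, items 2, 3, and 4 are reverse-coded; on a 0–5 scale, reversed = 5 − raw.
  item 1: 5
  item 2: 5 − 4 = 1
  item 3: 5 − 0 = 5
  item 4: 5 − 2 = 3
  item 7: 2
  item 8: 3
  item 13: 5
Sum = 5 + 1 + 5 + 3 + 2 + 3 + 5 = 24
Mean = 24 / 7 = 3.43

3.43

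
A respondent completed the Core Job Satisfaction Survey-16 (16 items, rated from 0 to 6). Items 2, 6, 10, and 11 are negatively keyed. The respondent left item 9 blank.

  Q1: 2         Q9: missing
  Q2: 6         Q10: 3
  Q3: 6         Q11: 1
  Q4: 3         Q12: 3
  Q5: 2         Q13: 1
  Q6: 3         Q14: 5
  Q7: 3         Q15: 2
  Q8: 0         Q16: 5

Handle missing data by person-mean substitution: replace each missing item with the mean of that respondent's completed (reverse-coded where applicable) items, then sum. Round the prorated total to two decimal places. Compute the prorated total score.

45.87

Reverse-coded (reverse-coded value = 6 − response):
  item 2: 6 − 6 = 0
  item 6: 6 − 3 = 3
  item 10: 6 − 3 = 3
  item 11: 6 − 1 = 5
Completed scored items (15 of 16): 2, 0, 6, 3, 2, 3, 3, 0, 3, 5, 3, 1, 5, 2, 5; sum = 43.
Person mean = 43 / 15 ≈ 2.8667
Prorated total = (43 / 15) × 16 = 45.87 (to 2 dp)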